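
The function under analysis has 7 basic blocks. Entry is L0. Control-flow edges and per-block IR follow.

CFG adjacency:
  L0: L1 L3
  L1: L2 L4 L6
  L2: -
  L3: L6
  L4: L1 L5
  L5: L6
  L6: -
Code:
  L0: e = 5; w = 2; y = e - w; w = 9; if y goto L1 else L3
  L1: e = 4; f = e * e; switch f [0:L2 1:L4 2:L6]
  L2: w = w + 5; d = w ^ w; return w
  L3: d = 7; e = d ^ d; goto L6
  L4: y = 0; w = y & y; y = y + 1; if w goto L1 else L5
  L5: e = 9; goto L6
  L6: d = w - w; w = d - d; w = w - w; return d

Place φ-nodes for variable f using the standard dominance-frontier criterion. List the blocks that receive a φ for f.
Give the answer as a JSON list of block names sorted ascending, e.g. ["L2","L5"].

Answer: ["L1", "L6"]

Derivation:
idom tree: L1←L0 L2←L1 L3←L0 L4←L1 L5←L4 L6←L0
Dom∩ at merges:
  L1: preds {L0,L4}: {L0} ∩ {L0,L1,L4} = {L0}; idom=L0
  L6: preds {L1,L3,L5}: {L0,L1} ∩ {L0,L3} ∩ {L0,L1,L4,L5} = {L0}; idom=L0

Frontier:
  L1←L0: walk · to L0
  L1←L4: walk L4→L1 to L0
  L6←L1: walk L1 to L0
  L6←L3: walk L3 to L0
  L6←L5: walk L5→L4→L1 to L0
  DF(L0)=∅
  DF(L1)={L1,L6}
  DF(L2)=∅
  DF(L3)={L6}
  DF(L4)={L1,L6}
  DF(L5)={L6}
  DF(L6)=∅

φ for f: defs {L1}
  DF⁺ = {L1,L6}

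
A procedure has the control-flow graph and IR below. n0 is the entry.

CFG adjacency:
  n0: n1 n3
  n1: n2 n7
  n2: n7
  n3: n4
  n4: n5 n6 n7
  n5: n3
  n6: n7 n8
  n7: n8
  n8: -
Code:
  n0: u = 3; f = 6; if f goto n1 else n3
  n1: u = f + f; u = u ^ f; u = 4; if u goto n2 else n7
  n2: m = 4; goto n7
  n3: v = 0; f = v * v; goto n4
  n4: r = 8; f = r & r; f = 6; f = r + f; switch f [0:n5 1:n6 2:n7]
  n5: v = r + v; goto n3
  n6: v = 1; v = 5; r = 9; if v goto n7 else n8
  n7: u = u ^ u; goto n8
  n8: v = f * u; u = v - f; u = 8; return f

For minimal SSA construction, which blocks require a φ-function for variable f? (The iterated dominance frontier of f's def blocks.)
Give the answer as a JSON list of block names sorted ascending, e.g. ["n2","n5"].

Answer: ["n3", "n7", "n8"]

Working:
idom tree: n1←n0 n2←n1 n3←n0 n4←n3 n5←n4 n6←n4 n7←n0 n8←n0
Join-block Dom:
  n3: preds {n0,n5}: {n0} ∩ {n0,n3,n4,n5} = {n0}; idom=n0
  n7: preds {n1,n2,n4,n6}: {n0,n1} ∩ {n0,n1,n2} ∩ {n0,n3,n4} ∩ {n0,n3,n4,n6} = {n0}; idom=n0
  n8: preds {n6,n7}: {n0,n3,n4,n6} ∩ {n0,n7} = {n0}; idom=n0

Frontier:
  join n3 pred n0: · stop@n0
  join n3 pred n5: n5→n4→n3 stop@n0
  join n7 pred n1: n1 stop@n0
  join n7 pred n2: n2→n1 stop@n0
  join n7 pred n4: n4→n3 stop@n0
  join n7 pred n6: n6→n4→n3 stop@n0
  join n8 pred n6: n6→n4→n3 stop@n0
  join n8 pred n7: n7 stop@n0
  DF(n0)=∅
  DF(n1)={n7}
  DF(n2)={n7}
  DF(n3)={n3,n7,n8}
  DF(n4)={n3,n7,n8}
  DF(n5)={n3}
  DF(n6)={n7,n8}
  DF(n7)={n8}
  DF(n8)=∅

φ for f: defs {n0,n3,n4}
  DF⁺ = {n3,n7,n8}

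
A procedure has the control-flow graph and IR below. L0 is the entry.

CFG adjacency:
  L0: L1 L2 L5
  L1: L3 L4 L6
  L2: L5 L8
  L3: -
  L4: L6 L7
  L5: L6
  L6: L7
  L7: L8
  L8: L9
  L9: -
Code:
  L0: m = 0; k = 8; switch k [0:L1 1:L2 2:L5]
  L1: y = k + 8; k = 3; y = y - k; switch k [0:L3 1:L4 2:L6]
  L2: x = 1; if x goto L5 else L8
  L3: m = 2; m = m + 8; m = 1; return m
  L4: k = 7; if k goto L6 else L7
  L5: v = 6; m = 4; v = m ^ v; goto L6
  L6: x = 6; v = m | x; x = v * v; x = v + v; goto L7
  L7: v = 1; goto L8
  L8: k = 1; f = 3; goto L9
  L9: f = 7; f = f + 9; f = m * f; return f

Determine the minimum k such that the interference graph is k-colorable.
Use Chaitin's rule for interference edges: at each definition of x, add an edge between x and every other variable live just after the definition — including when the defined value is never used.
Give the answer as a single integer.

Answer: 3

Derivation:
def/use:
  L0: {k,m} / ∅
  L1: {k,y} / {k}
  L2: {x} / ∅
  L3: {m} / ∅
  L4: {k} / ∅
  L5: {m,v} / ∅
  L6: {v,x} / {m}
  L7: {v} / ∅
  L8: {f,k} / ∅
  L9: {f} / {m}

Backward fixpoint:
  live L0: ∅→{k,m}
  live L1: {k,m}→{m}
  live L2: {m}→{m}
  live L3: ∅→∅
  live L4: {m}→{m}
  live L5: ∅→{m}
  live L6: {m}→{m}
  live L7: {m}→{m}
  live L8: {m}→{m}
  live L9: {m}→∅

Interference:
  f — {m}
  k — {m,y}
  m — {f,k,v,x,y}
  v — {m,x}
  x — {m,v}
  y — {k,m}

Colouring:
  lower bound: {k,m,y} mutually conflict ⇒ χ ≥ 3
  3-colouring: R0={m}  R1={f,k,v}  R2={x,y}
  χ = 3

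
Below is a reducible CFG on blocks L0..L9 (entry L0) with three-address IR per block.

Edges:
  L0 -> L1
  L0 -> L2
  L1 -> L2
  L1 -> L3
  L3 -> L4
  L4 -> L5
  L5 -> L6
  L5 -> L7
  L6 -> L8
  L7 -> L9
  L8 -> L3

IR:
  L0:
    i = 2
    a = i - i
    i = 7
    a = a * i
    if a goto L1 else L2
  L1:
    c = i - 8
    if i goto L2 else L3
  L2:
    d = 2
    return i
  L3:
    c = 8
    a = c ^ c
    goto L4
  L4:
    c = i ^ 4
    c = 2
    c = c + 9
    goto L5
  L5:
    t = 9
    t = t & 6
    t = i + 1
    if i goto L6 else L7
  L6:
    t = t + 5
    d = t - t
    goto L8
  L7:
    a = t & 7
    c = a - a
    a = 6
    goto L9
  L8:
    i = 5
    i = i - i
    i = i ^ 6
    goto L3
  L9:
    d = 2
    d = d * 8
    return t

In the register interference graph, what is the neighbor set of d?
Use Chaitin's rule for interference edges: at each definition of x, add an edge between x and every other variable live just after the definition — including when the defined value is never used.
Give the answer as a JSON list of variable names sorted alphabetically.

Block summaries:
  L0 def {a,i} use ∅
  L1 def {c} use {i}
  L2 def {d} use {i}
  L3 def {a,c} use ∅
  L4 def {c} use {i}
  L5 def {t} use {i}
  L6 def {d,t} use {t}
  L7 def {a,c} use {t}
  L8 def {i} use ∅
  L9 def {d} use {t}

Backward fixpoint:
  L0 li=∅ lo={i}
  L1 li={i} lo={i}
  L2 li={i} lo=∅
  L3 li={i} lo={i}
  L4 li={i} lo={i}
  L5 li={i} lo={t}
  L6 li={t} lo=∅
  L7 li={t} lo={t}
  L8 li=∅ lo={i}
  L9 li={t} lo=∅

Interference:
  a: {i,t}
  c: {i,t}
  d: {i,t}
  i: {a,c,d,t}
  t: {a,c,d,i}

N(d) = ["i", "t"]

Answer: ["i", "t"]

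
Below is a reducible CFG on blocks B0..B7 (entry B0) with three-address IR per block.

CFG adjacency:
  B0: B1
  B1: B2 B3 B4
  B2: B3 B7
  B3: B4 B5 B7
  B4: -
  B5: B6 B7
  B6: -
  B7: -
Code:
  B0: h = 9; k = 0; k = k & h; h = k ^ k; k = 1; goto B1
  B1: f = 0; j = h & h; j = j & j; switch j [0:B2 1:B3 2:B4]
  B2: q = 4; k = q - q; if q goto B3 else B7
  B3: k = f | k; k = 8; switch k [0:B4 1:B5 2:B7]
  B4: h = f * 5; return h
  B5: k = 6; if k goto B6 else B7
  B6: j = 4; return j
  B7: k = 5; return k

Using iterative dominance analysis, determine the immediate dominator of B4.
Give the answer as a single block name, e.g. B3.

idom tree: B1←B0 B2←B1 B3←B1 B4←B1 B5←B3 B6←B5 B7←B1
Dom∩ at merges:
  B3: preds {B1,B2}: {B0,B1} ∩ {B0,B1,B2} = {B0,B1}; idom=B1
  B4: preds {B1,B3}: {B0,B1} ∩ {B0,B1,B3} = {B0,B1}; idom=B1
  B7: preds {B2,B3,B5}: {B0,B1,B2} ∩ {B0,B1,B3} ∩ {B0,B1,B3,B5} = {B0,B1}; idom=B1

idom(B4) = B1

Answer: B1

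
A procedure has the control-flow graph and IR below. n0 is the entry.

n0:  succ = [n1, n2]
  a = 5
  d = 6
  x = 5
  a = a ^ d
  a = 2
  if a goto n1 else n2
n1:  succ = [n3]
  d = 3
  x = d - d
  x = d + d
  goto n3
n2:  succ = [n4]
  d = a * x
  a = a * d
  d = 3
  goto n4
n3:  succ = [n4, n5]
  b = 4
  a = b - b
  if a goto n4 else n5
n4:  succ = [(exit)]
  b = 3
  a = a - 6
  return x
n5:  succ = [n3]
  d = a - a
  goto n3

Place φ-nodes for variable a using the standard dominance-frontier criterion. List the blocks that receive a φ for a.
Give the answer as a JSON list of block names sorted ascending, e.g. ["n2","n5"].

idom tree: n1←n0 n2←n0 n3←n1 n4←n0 n5←n3
Dom at joins:
  n3: preds {n1,n5}: {n0,n1} ∩ {n0,n1,n3,n5} = {n0,n1}; idom=n1
  n4: preds {n2,n3}: {n0,n2} ∩ {n0,n1,n3} = {n0}; idom=n0

Frontier:
  join n3 pred n1: · stop@n1
  join n3 pred n5: n5→n3 stop@n1
  join n4 pred n2: n2 stop@n0
  join n4 pred n3: n3→n1 stop@n0
  DF(n0)=∅
  DF(n1)={n4}
  DF(n2)={n4}
  DF(n3)={n3,n4}
  DF(n4)=∅
  DF(n5)={n3}

φ for a: defs {n0,n2,n3,n4}
  DF⁺ = {n3,n4}

Answer: ["n3", "n4"]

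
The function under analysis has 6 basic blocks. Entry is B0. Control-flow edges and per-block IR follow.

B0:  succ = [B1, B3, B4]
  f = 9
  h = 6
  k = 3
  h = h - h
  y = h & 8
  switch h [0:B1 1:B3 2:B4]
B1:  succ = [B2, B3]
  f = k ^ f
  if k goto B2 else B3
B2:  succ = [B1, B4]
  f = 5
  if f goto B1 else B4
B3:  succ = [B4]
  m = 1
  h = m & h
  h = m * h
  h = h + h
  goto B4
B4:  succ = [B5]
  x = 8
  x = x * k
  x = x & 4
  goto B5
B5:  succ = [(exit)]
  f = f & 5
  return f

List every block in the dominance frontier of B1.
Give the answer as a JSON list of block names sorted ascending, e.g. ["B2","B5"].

Answer: ["B1", "B3", "B4"]

Working:
idom tree: B1←B0 B2←B1 B3←B0 B4←B0 B5←B4
Dom at joins:
  B1: preds {B0,B2}: {B0} ∩ {B0,B1,B2} = {B0}; idom=B0
  B3: preds {B0,B1}: {B0} ∩ {B0,B1} = {B0}; idom=B0
  B4: preds {B0,B2,B3}: {B0} ∩ {B0,B1,B2} ∩ {B0,B3} = {B0}; idom=B0

DF walk-up:
  join B1 pred B0: · stop@B0
  join B1 pred B2: B2→B1 stop@B0
  join B3 pred B0: · stop@B0
  join B3 pred B1: B1 stop@B0
  join B4 pred B0: · stop@B0
  join B4 pred B2: B2→B1 stop@B0
  join B4 pred B3: B3 stop@B0
  B0 → ∅
  B1 → {B1,B3,B4}
  B2 → {B1,B4}
  B3 → {B4}
  B4 → ∅
  B5 → ∅

DF(B1) = ["B1", "B3", "B4"]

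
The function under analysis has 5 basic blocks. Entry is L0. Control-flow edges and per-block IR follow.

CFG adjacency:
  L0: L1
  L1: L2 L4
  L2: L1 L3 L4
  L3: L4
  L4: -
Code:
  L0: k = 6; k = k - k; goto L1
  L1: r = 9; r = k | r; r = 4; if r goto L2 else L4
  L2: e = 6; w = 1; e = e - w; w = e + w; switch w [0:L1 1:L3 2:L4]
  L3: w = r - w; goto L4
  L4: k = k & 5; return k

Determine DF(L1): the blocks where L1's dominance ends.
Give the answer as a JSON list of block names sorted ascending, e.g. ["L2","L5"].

Answer: ["L1"]

Derivation:
idom tree: L1←L0 L2←L1 L3←L2 L4←L1
Dom∩ at merges:
  L1: preds {L0,L2}: {L0} ∩ {L0,L1,L2} = {L0}; idom=L0
  L4: preds {L1,L2,L3}: {L0,L1} ∩ {L0,L1,L2} ∩ {L0,L1,L2,L3} = {L0,L1}; idom=L1

DF derivation:
  L1←L0: walk · to L0
  L1←L2: walk L2→L1 to L0
  L4←L1: walk · to L1
  L4←L2: walk L2 to L1
  L4←L3: walk L3→L2 to L1
  L0: DF=∅
  L1: DF={L1}
  L2: DF={L1,L4}
  L3: DF={L4}
  L4: DF=∅

DF(L1) = ["L1"]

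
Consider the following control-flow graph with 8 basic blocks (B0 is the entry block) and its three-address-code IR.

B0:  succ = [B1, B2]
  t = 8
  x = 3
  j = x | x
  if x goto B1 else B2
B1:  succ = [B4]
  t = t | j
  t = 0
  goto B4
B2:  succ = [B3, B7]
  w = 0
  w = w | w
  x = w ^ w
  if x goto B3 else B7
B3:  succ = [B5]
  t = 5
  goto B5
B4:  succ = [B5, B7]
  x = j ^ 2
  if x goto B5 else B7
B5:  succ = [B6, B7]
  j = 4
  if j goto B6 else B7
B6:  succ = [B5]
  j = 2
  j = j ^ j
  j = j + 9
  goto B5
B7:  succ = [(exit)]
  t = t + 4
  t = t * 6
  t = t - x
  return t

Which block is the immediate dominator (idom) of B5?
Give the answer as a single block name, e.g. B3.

idom tree: B1←B0 B2←B0 B3←B2 B4←B1 B5←B0 B6←B5 B7←B0
Dom∩ at merges:
  B5: preds {B3,B4,B6}: {B0,B2,B3} ∩ {B0,B1,B4} ∩ {B0,B5,B6} = {B0}; idom=B0
  B7: preds {B2,B4,B5}: {B0,B2} ∩ {B0,B1,B4} ∩ {B0,B5} = {B0}; idom=B0

idom(B5) = B0

Answer: B0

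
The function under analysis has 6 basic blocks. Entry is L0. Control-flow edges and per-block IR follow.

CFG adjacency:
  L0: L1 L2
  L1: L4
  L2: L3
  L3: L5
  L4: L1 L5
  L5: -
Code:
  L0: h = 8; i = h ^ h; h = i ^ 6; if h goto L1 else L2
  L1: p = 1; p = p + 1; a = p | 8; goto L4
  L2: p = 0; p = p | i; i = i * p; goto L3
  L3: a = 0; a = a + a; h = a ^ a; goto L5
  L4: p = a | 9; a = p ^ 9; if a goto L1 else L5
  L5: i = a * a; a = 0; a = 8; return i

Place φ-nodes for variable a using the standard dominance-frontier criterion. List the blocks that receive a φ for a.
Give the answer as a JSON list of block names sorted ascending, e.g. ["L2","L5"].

idom tree: L1←L0 L2←L0 L3←L2 L4←L1 L5←L0
Dom at joins:
  L1: preds {L0,L4}: {L0} ∩ {L0,L1,L4} = {L0}; idom=L0
  L5: preds {L3,L4}: {L0,L2,L3} ∩ {L0,L1,L4} = {L0}; idom=L0

DF derivation:
  join L1 pred L0: · stop@L0
  join L1 pred L4: L4→L1 stop@L0
  join L5 pred L3: L3→L2 stop@L0
  join L5 pred L4: L4→L1 stop@L0
  L0: DF=∅
  L1: DF={L1,L5}
  L2: DF={L5}
  L3: DF={L5}
  L4: DF={L1,L5}
  L5: DF=∅

φ for a: defs {L1,L3,L4,L5}
  DF⁺ = {L1,L5}

Answer: ["L1", "L5"]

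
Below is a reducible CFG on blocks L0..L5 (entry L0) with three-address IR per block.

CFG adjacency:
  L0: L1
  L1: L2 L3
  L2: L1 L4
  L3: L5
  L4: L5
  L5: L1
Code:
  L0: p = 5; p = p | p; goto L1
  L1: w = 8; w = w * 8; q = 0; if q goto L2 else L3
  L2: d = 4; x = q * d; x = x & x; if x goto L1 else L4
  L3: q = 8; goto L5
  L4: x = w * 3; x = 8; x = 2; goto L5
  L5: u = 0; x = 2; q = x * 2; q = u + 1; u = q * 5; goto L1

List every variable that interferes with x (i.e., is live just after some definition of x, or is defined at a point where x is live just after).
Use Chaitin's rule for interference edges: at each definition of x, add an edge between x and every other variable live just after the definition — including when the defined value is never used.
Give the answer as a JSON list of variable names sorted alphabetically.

Answer: ["u", "w"]

Analysis:
Per-block:
  L0 def {p} use ∅
  L1 def {q,w} use ∅
  L2 def {d,x} use {q}
  L3 def {q} use ∅
  L4 def {x} use {w}
  L5 def {q,u,x} use ∅

Backward fixpoint:
  L0: in=∅ out=∅
  L1: in=∅ out={q,w}
  L2: in={q,w} out={w}
  L3: in=∅ out=∅
  L4: in={w} out=∅
  L5: in=∅ out=∅

Interfere edges:
  d↔{q,w}
  p↔∅
  q↔{d,u,w}
  u↔{q,x}
  w↔{d,q,x}
  x↔{u,w}

N(x) = ["u", "w"]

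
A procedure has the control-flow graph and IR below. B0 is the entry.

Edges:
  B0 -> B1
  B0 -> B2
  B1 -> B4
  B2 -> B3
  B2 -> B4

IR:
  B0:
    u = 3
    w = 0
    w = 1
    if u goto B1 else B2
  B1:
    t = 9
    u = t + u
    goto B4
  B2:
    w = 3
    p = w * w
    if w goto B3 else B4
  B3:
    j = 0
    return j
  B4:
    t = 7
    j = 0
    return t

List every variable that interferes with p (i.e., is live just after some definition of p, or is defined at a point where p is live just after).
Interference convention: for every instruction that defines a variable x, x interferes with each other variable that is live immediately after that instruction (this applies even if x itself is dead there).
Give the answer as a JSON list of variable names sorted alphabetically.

Answer: ["w"]

Analysis:
Block summaries:
  B0: def={u,w} ue=∅
  B1: def={t,u} ue={u}
  B2: def={p,w} ue=∅
  B3: def={j} ue=∅
  B4: def={j,t} ue=∅

Backward fixpoint:
  B0: in=∅ out={u}
  B1: in={u} out=∅
  B2: in=∅ out=∅
  B3: in=∅ out=∅
  B4: in=∅ out=∅

Interfere edges:
  j: {t}
  p: {w}
  t: {j,u}
  u: {t,w}
  w: {p,u}

N(p) = ["w"]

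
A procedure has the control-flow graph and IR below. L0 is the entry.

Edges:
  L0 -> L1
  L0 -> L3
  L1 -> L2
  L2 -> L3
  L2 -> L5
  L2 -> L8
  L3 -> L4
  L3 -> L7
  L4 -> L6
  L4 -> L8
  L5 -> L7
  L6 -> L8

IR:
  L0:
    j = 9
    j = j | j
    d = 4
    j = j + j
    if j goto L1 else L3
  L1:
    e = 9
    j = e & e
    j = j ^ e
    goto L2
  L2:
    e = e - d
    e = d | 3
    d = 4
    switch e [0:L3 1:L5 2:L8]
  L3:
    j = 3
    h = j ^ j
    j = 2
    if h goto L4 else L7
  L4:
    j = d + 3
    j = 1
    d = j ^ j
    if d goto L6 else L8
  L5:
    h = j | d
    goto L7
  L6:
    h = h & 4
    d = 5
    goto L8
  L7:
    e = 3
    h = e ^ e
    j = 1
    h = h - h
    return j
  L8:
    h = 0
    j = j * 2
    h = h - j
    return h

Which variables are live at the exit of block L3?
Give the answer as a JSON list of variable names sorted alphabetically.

Answer: ["d", "h"]

Derivation:
Block summaries:
  L0 def {d,j} use ∅
  L1 def {e,j} use ∅
  L2 def {d,e} use {d,e}
  L3 def {h,j} use ∅
  L4 def {d,j} use {d}
  L5 def {h} use {d,j}
  L6 def {d,h} use {h}
  L7 def {e,h,j} use ∅
  L8 def {h,j} use {j}

Backward fixpoint:
  live L0: ∅→{d}
  live L1: {d}→{d,e,j}
  live L2: {d,e,j}→{d,j}
  live L3: {d}→{d,h}
  live L4: {d,h}→{h,j}
  live L5: {d,j}→∅
  live L6: {h,j}→{j}
  live L7: ∅→∅
  live L8: {j}→∅

live-out(L3) = ["d", "h"]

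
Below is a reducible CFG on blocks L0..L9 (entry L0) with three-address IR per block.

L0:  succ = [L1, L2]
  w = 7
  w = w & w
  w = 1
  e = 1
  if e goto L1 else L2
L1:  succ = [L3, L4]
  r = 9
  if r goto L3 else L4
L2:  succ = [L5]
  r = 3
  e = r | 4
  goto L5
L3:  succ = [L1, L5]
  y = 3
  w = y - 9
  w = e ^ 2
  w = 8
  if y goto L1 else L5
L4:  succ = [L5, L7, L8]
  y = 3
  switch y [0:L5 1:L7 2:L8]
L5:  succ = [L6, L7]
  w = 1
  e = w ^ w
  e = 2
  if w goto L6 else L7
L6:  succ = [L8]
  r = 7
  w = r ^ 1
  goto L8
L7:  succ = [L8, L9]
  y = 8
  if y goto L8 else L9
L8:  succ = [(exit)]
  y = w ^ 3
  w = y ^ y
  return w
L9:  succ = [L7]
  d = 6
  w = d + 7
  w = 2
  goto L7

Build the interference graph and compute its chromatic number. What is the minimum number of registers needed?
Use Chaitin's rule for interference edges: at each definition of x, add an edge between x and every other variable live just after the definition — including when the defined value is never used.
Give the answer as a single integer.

Answer: 3

Working:
def/use:
  L0 def {e,w} use ∅
  L1 def {r} use ∅
  L2 def {e,r} use ∅
  L3 def {w,y} use {e}
  L4 def {y} use ∅
  L5 def {e,w} use ∅
  L6 def {r,w} use ∅
  L7 def {y} use ∅
  L8 def {w,y} use {w}
  L9 def {d,w} use ∅

Backward fixpoint:
  L0 li=∅ lo={e,w}
  L1 li={e,w} lo={e,w}
  L2 li=∅ lo=∅
  L3 li={e} lo={e,w}
  L4 li={w} lo={w}
  L5 li=∅ lo={w}
  L6 li=∅ lo={w}
  L7 li={w} lo={w}
  L8 li={w} lo=∅
  L9 li=∅ lo={w}

Interference:
  d↔∅
  e↔{r,w,y}
  r↔{e,w}
  w↔{e,r,y}
  y↔{e,w}

Registers:
  lower bound: {e,r,w} mutually conflict ⇒ χ ≥ 3
  3-colouring: R0={d,e}  R1={w}  R2={r,y}
  χ = 3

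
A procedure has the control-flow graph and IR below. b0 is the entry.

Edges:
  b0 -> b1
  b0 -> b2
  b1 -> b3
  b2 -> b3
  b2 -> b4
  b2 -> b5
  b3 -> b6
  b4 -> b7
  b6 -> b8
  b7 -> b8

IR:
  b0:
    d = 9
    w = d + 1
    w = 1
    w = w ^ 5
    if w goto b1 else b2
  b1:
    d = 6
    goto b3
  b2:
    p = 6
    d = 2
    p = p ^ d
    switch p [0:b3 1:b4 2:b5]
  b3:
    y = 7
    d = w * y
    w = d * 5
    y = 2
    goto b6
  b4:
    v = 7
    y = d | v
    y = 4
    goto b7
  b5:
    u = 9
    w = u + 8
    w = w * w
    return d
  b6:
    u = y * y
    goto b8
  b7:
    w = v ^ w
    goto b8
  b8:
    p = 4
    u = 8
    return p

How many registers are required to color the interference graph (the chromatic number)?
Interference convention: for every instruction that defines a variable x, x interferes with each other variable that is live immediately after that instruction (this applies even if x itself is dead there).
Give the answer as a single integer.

Answer: 3

Analysis:
Block summaries:
  b0: {d,w} / ∅
  b1: {d} / ∅
  b2: {d,p} / ∅
  b3: {d,w,y} / {w}
  b4: {v,y} / {d}
  b5: {u,w} / {d}
  b6: {u} / {y}
  b7: {w} / {v,w}
  b8: {p,u} / ∅

Live sets:
  b0 li=∅ lo={w}
  b1 li={w} lo={w}
  b2 li={w} lo={d,w}
  b3 li={w} lo={y}
  b4 li={d,w} lo={v,w}
  b5 li={d} lo=∅
  b6 li={y} lo=∅
  b7 li={v,w} lo=∅
  b8 li=∅ lo=∅

Interference:
  d: {p,u,v,w}
  p: {d,u,w}
  u: {d,p}
  v: {d,w,y}
  w: {d,p,v,y}
  y: {v,w}

Chromatic number:
  {d,p,u} pairwise interfere (3-clique) ⇒ χ ≥ 3
  assign d→R0 p→R2 u→R1 v→R2 w→R1 y→R0 — no edge inside a register ⇒ χ ≤ 3
  χ = 3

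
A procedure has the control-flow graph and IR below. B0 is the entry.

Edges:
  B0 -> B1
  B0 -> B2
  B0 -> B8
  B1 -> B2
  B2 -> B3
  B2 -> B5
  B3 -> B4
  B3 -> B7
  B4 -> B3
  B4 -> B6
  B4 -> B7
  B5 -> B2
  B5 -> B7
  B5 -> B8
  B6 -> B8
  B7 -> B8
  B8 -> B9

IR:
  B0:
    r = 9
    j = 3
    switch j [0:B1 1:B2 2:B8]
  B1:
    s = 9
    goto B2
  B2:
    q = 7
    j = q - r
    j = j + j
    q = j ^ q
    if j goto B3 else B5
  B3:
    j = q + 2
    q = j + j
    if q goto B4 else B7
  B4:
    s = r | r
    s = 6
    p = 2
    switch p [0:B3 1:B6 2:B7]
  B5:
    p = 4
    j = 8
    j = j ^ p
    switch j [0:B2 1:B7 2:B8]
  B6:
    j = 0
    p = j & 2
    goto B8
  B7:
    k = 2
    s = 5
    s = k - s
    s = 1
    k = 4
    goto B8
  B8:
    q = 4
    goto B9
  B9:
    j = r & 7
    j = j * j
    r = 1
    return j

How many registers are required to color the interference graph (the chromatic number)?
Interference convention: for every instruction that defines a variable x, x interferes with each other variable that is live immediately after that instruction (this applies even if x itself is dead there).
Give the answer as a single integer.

Answer: 4

Analysis:
Block summaries:
  B0 def {j,r} use ∅
  B1 def {s} use ∅
  B2 def {j,q} use {r}
  B3 def {j,q} use {q}
  B4 def {p,s} use {r}
  B5 def {j,p} use ∅
  B6 def {j,p} use ∅
  B7 def {k,s} use ∅
  B8 def {q} use ∅
  B9 def {j,r} use {r}

Backward fixpoint:
  B0 li=∅ lo={r}
  B1 li={r} lo={r}
  B2 li={r} lo={q,r}
  B3 li={q,r} lo={q,r}
  B4 li={q,r} lo={q,r}
  B5 li={r} lo={r}
  B6 li={r} lo={r}
  B7 li={r} lo={r}
  B8 li={r} lo={r}
  B9 li={r} lo=∅

Interference:
  j↔{p,q,r}
  k↔{r,s}
  p↔{j,q,r}
  q↔{j,p,r,s}
  r↔{j,k,p,q,s}
  s↔{k,q,r}

Registers:
  lower bound: {j,p,q,r} mutually conflict ⇒ χ ≥ 4
  assign j→c2 k→c1 p→c3 q→c1 r→c0 s→c2 — no edge inside a register ⇒ χ ≤ 4
  χ = 4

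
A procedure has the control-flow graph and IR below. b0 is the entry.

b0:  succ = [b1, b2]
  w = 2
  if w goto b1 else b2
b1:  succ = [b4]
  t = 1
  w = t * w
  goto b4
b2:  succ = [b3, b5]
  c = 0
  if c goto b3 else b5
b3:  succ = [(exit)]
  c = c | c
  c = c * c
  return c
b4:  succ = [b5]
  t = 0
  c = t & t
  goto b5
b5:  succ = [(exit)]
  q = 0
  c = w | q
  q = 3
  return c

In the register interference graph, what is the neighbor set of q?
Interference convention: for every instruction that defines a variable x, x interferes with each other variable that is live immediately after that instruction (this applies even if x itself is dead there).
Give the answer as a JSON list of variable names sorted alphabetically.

Answer: ["c", "w"]

Derivation:
Block summaries:
  b0: def={w} ue=∅
  b1: def={t,w} ue={w}
  b2: def={c} ue=∅
  b3: def={c} ue={c}
  b4: def={c,t} ue=∅
  b5: def={c,q} ue={w}

Liveness:
  b0 li=∅ lo={w}
  b1 li={w} lo={w}
  b2 li={w} lo={c,w}
  b3 li={c} lo=∅
  b4 li={w} lo={w}
  b5 li={w} lo=∅

Interfere edges:
  c: {q,w}
  q: {c,w}
  t: {w}
  w: {c,q,t}

N(q) = ["c", "w"]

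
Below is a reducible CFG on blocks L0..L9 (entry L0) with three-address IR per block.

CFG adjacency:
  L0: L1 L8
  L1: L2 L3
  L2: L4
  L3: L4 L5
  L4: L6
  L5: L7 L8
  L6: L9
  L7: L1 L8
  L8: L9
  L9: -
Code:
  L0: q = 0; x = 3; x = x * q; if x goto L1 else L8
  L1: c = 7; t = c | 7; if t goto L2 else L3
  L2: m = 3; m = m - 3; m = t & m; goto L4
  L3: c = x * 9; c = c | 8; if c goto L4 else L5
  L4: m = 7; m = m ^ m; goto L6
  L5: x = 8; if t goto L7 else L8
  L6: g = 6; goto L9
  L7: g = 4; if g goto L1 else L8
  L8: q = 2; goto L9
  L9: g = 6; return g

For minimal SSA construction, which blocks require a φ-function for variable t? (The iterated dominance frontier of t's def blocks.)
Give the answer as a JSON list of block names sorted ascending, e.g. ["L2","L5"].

Answer: ["L1", "L8", "L9"]

Derivation:
idom tree: L1←L0 L2←L1 L3←L1 L4←L1 L5←L3 L6←L4 L7←L5 L8←L0 L9←L0
Dom∩ at merges:
  L1: preds {L0,L7}: {L0} ∩ {L0,L1,L3,L5,L7} = {L0}; idom=L0
  L4: preds {L2,L3}: {L0,L1,L2} ∩ {L0,L1,L3} = {L0,L1}; idom=L1
  L8: preds {L0,L5,L7}: {L0} ∩ {L0,L1,L3,L5} ∩ {L0,L1,L3,L5,L7} = {L0}; idom=L0
  L9: preds {L6,L8}: {L0,L1,L4,L6} ∩ {L0,L8} = {L0}; idom=L0

DF derivation:
  L1←L0: walk · to L0
  L1←L7: walk L7→L5→L3→L1 to L0
  L4←L2: walk L2 to L1
  L4←L3: walk L3 to L1
  L8←L0: walk · to L0
  L8←L5: walk L5→L3→L1 to L0
  L8←L7: walk L7→L5→L3→L1 to L0
  L9←L6: walk L6→L4→L1 to L0
  L9←L8: walk L8 to L0
  DF(L0)=∅
  DF(L1)={L1,L8,L9}
  DF(L2)={L4}
  DF(L3)={L1,L4,L8}
  DF(L4)={L9}
  DF(L5)={L1,L8}
  DF(L6)={L9}
  DF(L7)={L1,L8}
  DF(L8)={L9}
  DF(L9)=∅

φ for t: defs {L1}
  DF⁺ = {L1,L8,L9}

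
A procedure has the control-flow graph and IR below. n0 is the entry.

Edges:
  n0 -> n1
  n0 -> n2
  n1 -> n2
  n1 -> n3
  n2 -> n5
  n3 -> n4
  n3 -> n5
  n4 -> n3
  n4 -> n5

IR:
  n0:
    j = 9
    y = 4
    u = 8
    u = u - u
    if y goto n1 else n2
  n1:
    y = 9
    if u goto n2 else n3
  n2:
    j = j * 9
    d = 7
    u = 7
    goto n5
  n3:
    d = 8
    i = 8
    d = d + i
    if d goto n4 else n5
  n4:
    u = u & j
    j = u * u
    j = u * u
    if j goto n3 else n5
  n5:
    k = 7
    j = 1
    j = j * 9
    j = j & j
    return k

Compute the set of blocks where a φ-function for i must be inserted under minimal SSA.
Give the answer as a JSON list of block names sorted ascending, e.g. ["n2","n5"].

idom tree: n1←n0 n2←n0 n3←n1 n4←n3 n5←n0
Dom at joins:
  n2: preds {n0,n1}: {n0} ∩ {n0,n1} = {n0}; idom=n0
  n3: preds {n1,n4}: {n0,n1} ∩ {n0,n1,n3,n4} = {n0,n1}; idom=n1
  n5: preds {n2,n3,n4}: {n0,n2} ∩ {n0,n1,n3} ∩ {n0,n1,n3,n4} = {n0}; idom=n0

DF derivation:
  join n2 pred n0: · stop@n0
  join n2 pred n1: n1 stop@n0
  join n3 pred n1: · stop@n1
  join n3 pred n4: n4→n3 stop@n1
  join n5 pred n2: n2 stop@n0
  join n5 pred n3: n3→n1 stop@n0
  join n5 pred n4: n4→n3→n1 stop@n0
  n0 → ∅
  n1 → {n2,n5}
  n2 → {n5}
  n3 → {n3,n5}
  n4 → {n3,n5}
  n5 → ∅

φ for i: defs {n3}
  DF⁺ = {n3,n5}

Answer: ["n3", "n5"]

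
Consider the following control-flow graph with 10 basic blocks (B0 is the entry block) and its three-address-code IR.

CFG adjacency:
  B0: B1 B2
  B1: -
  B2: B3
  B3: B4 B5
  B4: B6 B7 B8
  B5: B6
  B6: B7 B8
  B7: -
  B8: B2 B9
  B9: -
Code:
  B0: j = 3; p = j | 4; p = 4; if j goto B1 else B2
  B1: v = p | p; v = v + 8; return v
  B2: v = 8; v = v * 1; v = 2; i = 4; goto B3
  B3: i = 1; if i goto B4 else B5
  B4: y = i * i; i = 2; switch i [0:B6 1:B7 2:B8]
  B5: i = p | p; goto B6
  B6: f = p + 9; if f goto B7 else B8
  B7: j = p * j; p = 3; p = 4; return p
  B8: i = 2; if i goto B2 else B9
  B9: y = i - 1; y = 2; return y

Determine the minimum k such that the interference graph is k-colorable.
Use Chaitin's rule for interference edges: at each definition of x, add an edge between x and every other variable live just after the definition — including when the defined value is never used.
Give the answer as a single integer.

Block summaries:
  B0: {j,p} / ∅
  B1: {v} / {p}
  B2: {i,v} / ∅
  B3: {i} / ∅
  B4: {i,y} / {i}
  B5: {i} / {p}
  B6: {f} / {p}
  B7: {j,p} / {j,p}
  B8: {i} / ∅
  B9: {y} / {i}

Backward fixpoint:
  B0 li=∅ lo={j,p}
  B1 li={p} lo=∅
  B2 li={j,p} lo={j,p}
  B3 li={j,p} lo={i,j,p}
  B4 li={i,j,p} lo={j,p}
  B5 li={j,p} lo={j,p}
  B6 li={j,p} lo={j,p}
  B7 li={j,p} lo=∅
  B8 li={j,p} lo={i,j,p}
  B9 li={i} lo=∅

Interference:
  f↔{j,p}
  i↔{j,p}
  j↔{f,i,p,v,y}
  p↔{f,i,j,v,y}
  v↔{j,p}
  y↔{j,p}

Colouring:
  {f,j,p} pairwise interfere (3-clique) ⇒ χ ≥ 3
  assign f→r2 i→r2 j→r0 p→r1 v→r2 y→r2 — no edge inside a register ⇒ χ ≤ 3
  χ = 3

Answer: 3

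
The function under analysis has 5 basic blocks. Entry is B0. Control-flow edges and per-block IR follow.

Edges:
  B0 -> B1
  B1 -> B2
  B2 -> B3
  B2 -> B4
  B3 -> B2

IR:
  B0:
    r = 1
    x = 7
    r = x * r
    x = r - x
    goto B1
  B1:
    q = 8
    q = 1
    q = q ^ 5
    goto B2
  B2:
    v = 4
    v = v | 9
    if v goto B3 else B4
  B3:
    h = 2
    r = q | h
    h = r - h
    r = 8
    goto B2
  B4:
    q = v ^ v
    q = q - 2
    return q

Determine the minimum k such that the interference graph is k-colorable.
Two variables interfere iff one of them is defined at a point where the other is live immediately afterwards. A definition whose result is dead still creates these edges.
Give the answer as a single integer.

Answer: 3

Analysis:
Block summaries:
  B0 def {r,x} use ∅
  B1 def {q} use ∅
  B2 def {v} use ∅
  B3 def {h,r} use {q}
  B4 def {q} use {v}

Backward fixpoint:
  live B0: ∅→∅
  live B1: ∅→{q}
  live B2: {q}→{q,v}
  live B3: {q}→{q}
  live B4: {v}→∅

Interfere edges:
  h↔{q,r}
  q↔{h,r,v}
  r↔{h,q,x}
  v↔{q}
  x↔{r}

Registers:
  lower bound: {h,q,r} mutually conflict ⇒ χ ≥ 3
  assign h→R2 q→R0 r→R1 v→R1 x→R0 — no edge inside a register ⇒ χ ≤ 3
  χ = 3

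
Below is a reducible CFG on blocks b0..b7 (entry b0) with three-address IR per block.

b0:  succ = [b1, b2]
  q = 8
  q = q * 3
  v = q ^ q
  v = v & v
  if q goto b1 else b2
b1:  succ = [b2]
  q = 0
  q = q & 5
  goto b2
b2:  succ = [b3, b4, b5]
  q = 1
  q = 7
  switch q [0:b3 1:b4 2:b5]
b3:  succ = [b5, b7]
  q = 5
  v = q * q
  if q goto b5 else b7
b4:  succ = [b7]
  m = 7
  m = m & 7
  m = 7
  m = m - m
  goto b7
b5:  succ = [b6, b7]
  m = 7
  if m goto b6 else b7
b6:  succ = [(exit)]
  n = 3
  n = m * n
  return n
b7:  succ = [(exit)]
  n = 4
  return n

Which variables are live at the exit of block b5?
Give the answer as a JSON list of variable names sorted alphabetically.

Answer: ["m"]

Working:
def/use:
  b0: def={q,v} ue=∅
  b1: def={q} ue=∅
  b2: def={q} ue=∅
  b3: def={q,v} ue=∅
  b4: def={m} ue=∅
  b5: def={m} ue=∅
  b6: def={n} ue={m}
  b7: def={n} ue=∅

Live sets:
  live b0: ∅→∅
  live b1: ∅→∅
  live b2: ∅→∅
  live b3: ∅→∅
  live b4: ∅→∅
  live b5: ∅→{m}
  live b6: {m}→∅
  live b7: ∅→∅

live-out(b5) = ["m"]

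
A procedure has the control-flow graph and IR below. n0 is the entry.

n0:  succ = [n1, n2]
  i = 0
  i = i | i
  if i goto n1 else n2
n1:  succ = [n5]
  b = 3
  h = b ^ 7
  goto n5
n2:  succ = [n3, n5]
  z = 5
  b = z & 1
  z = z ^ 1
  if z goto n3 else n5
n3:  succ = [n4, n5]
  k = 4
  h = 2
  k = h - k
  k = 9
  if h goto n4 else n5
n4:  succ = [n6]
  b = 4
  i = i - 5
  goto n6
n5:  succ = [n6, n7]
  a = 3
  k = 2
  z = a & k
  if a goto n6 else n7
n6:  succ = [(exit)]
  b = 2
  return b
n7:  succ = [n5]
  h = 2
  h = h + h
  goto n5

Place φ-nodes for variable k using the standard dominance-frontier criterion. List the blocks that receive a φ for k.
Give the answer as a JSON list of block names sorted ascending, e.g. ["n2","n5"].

idom tree: n1←n0 n2←n0 n3←n2 n4←n3 n5←n0 n6←n0 n7←n5
Dom at joins:
  n5: preds {n1,n2,n3,n7}: {n0,n1} ∩ {n0,n2} ∩ {n0,n2,n3} ∩ {n0,n5,n7} = {n0}; idom=n0
  n6: preds {n4,n5}: {n0,n2,n3,n4} ∩ {n0,n5} = {n0}; idom=n0

Frontier:
  n5←n1: walk n1 to n0
  n5←n2: walk n2 to n0
  n5←n3: walk n3→n2 to n0
  n5←n7: walk n7→n5 to n0
  n6←n4: walk n4→n3→n2 to n0
  n6←n5: walk n5 to n0
  n0: DF=∅
  n1: DF={n5}
  n2: DF={n5,n6}
  n3: DF={n5,n6}
  n4: DF={n6}
  n5: DF={n5,n6}
  n6: DF=∅
  n7: DF={n5}

φ for k: defs {n3,n5}
  DF⁺ = {n5,n6}

Answer: ["n5", "n6"]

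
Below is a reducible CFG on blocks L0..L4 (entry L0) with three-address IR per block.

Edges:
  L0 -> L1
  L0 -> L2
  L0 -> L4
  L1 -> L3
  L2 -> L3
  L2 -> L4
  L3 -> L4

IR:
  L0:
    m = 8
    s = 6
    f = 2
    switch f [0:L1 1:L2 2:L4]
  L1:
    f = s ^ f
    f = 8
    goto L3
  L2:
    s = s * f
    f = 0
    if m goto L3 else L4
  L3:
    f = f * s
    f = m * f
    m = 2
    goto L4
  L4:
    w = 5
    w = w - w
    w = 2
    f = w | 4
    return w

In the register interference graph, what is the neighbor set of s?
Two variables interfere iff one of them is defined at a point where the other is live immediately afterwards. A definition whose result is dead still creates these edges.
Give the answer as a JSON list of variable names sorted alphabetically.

def/use:
  L0 def {f,m,s} use ∅
  L1 def {f} use {f,s}
  L2 def {f,s} use {f,m,s}
  L3 def {f,m} use {f,m,s}
  L4 def {f,w} use ∅

Liveness:
  L0: in=∅ out={f,m,s}
  L1: in={f,m,s} out={f,m,s}
  L2: in={f,m,s} out={f,m,s}
  L3: in={f,m,s} out=∅
  L4: in=∅ out=∅

Interference:
  f↔{m,s,w}
  m↔{f,s}
  s↔{f,m}
  w↔{f}

N(s) = ["f", "m"]

Answer: ["f", "m"]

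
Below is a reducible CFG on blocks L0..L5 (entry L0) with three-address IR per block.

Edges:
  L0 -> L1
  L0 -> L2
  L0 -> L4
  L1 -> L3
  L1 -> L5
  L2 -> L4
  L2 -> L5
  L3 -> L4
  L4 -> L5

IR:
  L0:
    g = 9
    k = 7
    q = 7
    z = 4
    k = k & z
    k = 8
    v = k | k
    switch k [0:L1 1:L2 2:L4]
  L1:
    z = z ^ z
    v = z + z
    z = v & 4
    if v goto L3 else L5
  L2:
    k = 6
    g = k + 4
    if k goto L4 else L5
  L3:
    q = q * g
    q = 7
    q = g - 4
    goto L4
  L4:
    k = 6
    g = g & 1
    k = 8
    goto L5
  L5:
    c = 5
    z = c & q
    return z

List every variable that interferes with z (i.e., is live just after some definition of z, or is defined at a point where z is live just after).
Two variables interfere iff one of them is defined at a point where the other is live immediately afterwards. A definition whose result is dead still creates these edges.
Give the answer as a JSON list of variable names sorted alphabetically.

Answer: ["g", "k", "q", "v"]

Working:
def/use:
  L0: def={g,k,q,v,z} ue=∅
  L1: def={v,z} ue={z}
  L2: def={g,k} ue=∅
  L3: def={q} ue={g,q}
  L4: def={g,k} ue={g}
  L5: def={c,z} ue={q}

Liveness:
  live L0: ∅→{g,q,z}
  live L1: {g,q,z}→{g,q}
  live L2: {q}→{g,q}
  live L3: {g,q}→{g,q}
  live L4: {g,q}→{q}
  live L5: {q}→∅

Interference:
  c: {q}
  g: {k,q,v,z}
  k: {g,q,v,z}
  q: {c,g,k,v,z}
  v: {g,k,q,z}
  z: {g,k,q,v}

N(z) = ["g", "k", "q", "v"]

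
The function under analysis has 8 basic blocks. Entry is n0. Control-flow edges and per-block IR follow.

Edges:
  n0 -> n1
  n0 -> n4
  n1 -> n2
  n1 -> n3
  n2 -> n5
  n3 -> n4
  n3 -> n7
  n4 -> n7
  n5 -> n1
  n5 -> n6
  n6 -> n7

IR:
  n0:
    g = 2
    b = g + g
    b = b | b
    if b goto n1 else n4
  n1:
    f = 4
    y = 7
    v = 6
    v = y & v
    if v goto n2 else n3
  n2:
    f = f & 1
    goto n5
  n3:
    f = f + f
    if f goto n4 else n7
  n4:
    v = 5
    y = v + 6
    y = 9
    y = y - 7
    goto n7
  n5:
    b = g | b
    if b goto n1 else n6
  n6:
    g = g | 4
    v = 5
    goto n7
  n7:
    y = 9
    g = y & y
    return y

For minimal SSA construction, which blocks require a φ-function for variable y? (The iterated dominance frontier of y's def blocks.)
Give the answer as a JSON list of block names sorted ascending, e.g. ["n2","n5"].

Answer: ["n1", "n4", "n7"]

Derivation:
idom tree: n1←n0 n2←n1 n3←n1 n4←n0 n5←n2 n6←n5 n7←n0
Dom∩ at merges:
  n1: preds {n0,n5}: {n0} ∩ {n0,n1,n2,n5} = {n0}; idom=n0
  n4: preds {n0,n3}: {n0} ∩ {n0,n1,n3} = {n0}; idom=n0
  n7: preds {n3,n4,n6}: {n0,n1,n3} ∩ {n0,n4} ∩ {n0,n1,n2,n5,n6} = {n0}; idom=n0

DF walk-up:
  n1←n0: walk · to n0
  n1←n5: walk n5→n2→n1 to n0
  n4←n0: walk · to n0
  n4←n3: walk n3→n1 to n0
  n7←n3: walk n3→n1 to n0
  n7←n4: walk n4 to n0
  n7←n6: walk n6→n5→n2→n1 to n0
  DF(n0)=∅
  DF(n1)={n1,n4,n7}
  DF(n2)={n1,n7}
  DF(n3)={n4,n7}
  DF(n4)={n7}
  DF(n5)={n1,n7}
  DF(n6)={n7}
  DF(n7)=∅

φ for y: defs {n1,n4,n7}
  DF⁺ = {n1,n4,n7}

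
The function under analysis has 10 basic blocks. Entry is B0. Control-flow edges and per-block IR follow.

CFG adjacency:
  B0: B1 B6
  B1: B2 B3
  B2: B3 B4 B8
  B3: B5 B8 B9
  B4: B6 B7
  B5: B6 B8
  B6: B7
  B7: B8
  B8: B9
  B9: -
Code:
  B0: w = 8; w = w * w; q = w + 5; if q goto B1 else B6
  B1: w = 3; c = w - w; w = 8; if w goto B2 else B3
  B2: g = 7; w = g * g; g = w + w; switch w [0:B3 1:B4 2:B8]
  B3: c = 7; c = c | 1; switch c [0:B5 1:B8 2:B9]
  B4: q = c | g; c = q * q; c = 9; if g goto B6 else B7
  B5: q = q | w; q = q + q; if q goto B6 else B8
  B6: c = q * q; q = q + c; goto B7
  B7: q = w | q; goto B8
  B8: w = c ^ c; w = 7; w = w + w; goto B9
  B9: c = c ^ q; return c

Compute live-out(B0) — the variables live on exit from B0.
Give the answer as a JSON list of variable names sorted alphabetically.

Answer: ["q", "w"]

Derivation:
Per-block:
  B0: def={q,w} ue=∅
  B1: def={c,w} ue=∅
  B2: def={g,w} ue=∅
  B3: def={c} ue=∅
  B4: def={c,q} ue={c,g}
  B5: def={q} ue={q,w}
  B6: def={c,q} ue={q}
  B7: def={q} ue={q,w}
  B8: def={w} ue={c}
  B9: def={c} ue={c,q}

Backward fixpoint:
  B0: in=∅ out={q,w}
  B1: in={q} out={c,q,w}
  B2: in={c,q} out={c,g,q,w}
  B3: in={q,w} out={c,q,w}
  B4: in={c,g,w} out={c,q,w}
  B5: in={c,q,w} out={c,q,w}
  B6: in={q,w} out={c,q,w}
  B7: in={c,q,w} out={c,q}
  B8: in={c,q} out={c,q}
  B9: in={c,q} out=∅

live-out(B0) = ["q", "w"]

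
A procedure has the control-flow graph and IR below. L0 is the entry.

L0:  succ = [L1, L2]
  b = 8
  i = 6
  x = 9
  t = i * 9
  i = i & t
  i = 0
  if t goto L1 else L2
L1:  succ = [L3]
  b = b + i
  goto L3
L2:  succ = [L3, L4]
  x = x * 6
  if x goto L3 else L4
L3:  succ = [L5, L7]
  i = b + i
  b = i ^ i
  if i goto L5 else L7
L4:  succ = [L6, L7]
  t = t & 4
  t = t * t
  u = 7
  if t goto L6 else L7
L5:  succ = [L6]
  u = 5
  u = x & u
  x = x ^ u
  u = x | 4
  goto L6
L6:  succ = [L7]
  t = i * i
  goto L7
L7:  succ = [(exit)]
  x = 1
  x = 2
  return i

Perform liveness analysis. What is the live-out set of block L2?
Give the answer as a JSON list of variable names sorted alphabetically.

Per-block:
  L0 def {b,i,t,x} use ∅
  L1 def {b} use {b,i}
  L2 def {x} use {x}
  L3 def {b,i} use {b,i}
  L4 def {t,u} use {t}
  L5 def {u,x} use {x}
  L6 def {t} use {i}
  L7 def {x} use {i}

Backward fixpoint:
  L0 li=∅ lo={b,i,t,x}
  L1 li={b,i,x} lo={b,i,x}
  L2 li={b,i,t,x} lo={b,i,t,x}
  L3 li={b,i,x} lo={i,x}
  L4 li={i,t} lo={i}
  L5 li={i,x} lo={i}
  L6 li={i} lo={i}
  L7 li={i} lo=∅

live-out(L2) = ["b", "i", "t", "x"]

Answer: ["b", "i", "t", "x"]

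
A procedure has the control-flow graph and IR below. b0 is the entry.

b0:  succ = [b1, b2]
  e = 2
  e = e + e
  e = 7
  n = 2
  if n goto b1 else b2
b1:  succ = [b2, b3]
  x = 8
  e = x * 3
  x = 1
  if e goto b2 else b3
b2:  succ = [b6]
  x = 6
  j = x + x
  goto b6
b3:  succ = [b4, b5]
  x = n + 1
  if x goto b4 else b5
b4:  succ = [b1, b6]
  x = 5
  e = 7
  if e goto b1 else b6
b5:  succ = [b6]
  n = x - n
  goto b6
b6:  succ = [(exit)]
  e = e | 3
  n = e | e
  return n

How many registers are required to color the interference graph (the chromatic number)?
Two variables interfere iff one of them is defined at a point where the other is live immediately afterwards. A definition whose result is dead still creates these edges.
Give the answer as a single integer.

def/use:
  b0 def {e,n} use ∅
  b1 def {e,x} use ∅
  b2 def {j,x} use ∅
  b3 def {x} use {n}
  b4 def {e,x} use ∅
  b5 def {n} use {n,x}
  b6 def {e,n} use {e}

Liveness:
  b0 li=∅ lo={e,n}
  b1 li={n} lo={e,n}
  b2 li={e} lo={e}
  b3 li={e,n} lo={e,n,x}
  b4 li={n} lo={e,n}
  b5 li={e,n,x} lo={e}
  b6 li={e} lo=∅

Interfere edges:
  e↔{j,n,x}
  j↔{e}
  n↔{e,x}
  x↔{e,n}

Registers:
  {e,n,x} pairwise interfere (3-clique) ⇒ χ ≥ 3
  assign e→r0 j→r1 n→r1 x→r2 — no edge inside a register ⇒ χ ≤ 3
  χ = 3

Answer: 3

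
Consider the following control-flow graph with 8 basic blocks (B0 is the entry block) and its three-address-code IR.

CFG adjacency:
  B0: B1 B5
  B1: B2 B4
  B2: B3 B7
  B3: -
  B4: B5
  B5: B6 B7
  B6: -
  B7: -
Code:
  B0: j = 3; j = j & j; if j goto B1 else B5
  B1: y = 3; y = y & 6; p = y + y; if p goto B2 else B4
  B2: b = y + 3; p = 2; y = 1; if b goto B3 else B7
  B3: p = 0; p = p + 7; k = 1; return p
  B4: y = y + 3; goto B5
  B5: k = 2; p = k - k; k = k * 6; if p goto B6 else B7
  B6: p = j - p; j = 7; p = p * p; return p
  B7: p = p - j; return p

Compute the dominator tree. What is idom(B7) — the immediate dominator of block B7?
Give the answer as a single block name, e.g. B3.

idom tree: B1←B0 B2←B1 B3←B2 B4←B1 B5←B0 B6←B5 B7←B0
Dom∩ at merges:
  B5: preds {B0,B4}: {B0} ∩ {B0,B1,B4} = {B0}; idom=B0
  B7: preds {B2,B5}: {B0,B1,B2} ∩ {B0,B5} = {B0}; idom=B0

idom(B7) = B0

Answer: B0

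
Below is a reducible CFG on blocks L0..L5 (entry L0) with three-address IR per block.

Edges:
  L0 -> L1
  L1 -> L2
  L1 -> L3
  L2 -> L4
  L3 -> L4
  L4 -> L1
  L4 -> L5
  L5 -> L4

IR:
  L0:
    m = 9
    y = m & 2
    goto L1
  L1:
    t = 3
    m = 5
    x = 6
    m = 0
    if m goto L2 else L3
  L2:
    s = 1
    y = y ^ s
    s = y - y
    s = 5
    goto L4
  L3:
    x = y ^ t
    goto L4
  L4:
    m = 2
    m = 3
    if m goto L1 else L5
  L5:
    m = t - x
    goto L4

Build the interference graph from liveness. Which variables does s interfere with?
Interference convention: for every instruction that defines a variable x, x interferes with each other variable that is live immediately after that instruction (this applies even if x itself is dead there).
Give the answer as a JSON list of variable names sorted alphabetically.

Answer: ["t", "x", "y"]

Working:
Block summaries:
  L0 def {m,y} use ∅
  L1 def {m,t,x} use ∅
  L2 def {s,y} use {y}
  L3 def {x} use {t,y}
  L4 def {m} use ∅
  L5 def {m} use {t,x}

Live sets:
  L0: in=∅ out={y}
  L1: in={y} out={t,x,y}
  L2: in={t,x,y} out={t,x,y}
  L3: in={t,y} out={t,x,y}
  L4: in={t,x,y} out={t,x,y}
  L5: in={t,x,y} out={t,x,y}

Interfere edges:
  m — {t,x,y}
  s — {t,x,y}
  t — {m,s,x,y}
  x — {m,s,t,y}
  y — {m,s,t,x}

N(s) = ["t", "x", "y"]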